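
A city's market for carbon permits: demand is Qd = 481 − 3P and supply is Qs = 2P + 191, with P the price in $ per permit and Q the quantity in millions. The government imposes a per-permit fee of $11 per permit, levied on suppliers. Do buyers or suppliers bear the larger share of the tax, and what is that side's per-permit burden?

Suppliers bear the larger share: $6.6 per permit.

Before the tax: set 481 − 3P = 2P + 191 → P* = $58, Q* = 307.
With the tax collected from suppliers, supply shifts: Qs = 2(P − 11) + 191.
Solving gives Q = 293.8 with buyers paying $62.4 and suppliers receiving $51.4 (the $11 wedge).
Per-permit burden: buyers $4.4, suppliers $6.6.
Suppliers take the larger share because supply is less price-elastic here (demand slope 3 vs supply slope 2).
The less price-elastic side of the market bears the larger share of a per-unit tax.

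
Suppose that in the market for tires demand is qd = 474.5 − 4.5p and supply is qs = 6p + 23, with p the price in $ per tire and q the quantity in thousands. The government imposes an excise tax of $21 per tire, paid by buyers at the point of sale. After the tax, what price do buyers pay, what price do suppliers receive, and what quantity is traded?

Buyers pay $55; suppliers receive $34; quantity = 227.

Before the tax: set 474.5 − 4.5p = 6p + 23 → p* = $43, q* = 281.
With the tax collected from buyers, demand (in seller-price terms) shifts: qd = 474.5 − 4.5(p + 21).
Solving gives q = 227 with buyers paying $55 and suppliers receiving $34 (the $21 wedge).
The less price-elastic side of the market bears the larger share of a per-unit tax.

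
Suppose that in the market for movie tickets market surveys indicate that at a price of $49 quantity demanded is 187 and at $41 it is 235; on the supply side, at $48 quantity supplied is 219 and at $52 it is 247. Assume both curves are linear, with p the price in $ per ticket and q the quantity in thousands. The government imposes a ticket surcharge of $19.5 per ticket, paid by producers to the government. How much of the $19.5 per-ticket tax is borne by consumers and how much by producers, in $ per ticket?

Consumers bear $10.5 per ticket; producers bear $9 per ticket.

Demand slope: (235 − 187)/(41 − 49) = -6, so qd = 481 − 6p.
Supply slope: (247 − 219)/(52 − 48) = 7, so qs = 7p − 117.
Before the tax: set 481 − 6p = 7p − 117 → p* = $46, q* = 205.
With the tax collected from producers, supply shifts: qs = 7(p − 19.5) − 117.
New equilibrium: consumers pay $56.5, producers receive $37, q = 142. (Wedge: pb − ps = 19.5.)
Burden on consumers: $10.5; on producers: $9. (They sum to $19.5.)
The less price-elastic side of the market bears the larger share of a per-unit tax.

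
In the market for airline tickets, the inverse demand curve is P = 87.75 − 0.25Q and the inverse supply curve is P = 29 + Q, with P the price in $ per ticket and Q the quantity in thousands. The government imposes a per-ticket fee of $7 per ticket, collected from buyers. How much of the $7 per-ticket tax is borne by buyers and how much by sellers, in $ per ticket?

Buyers bear $1.4 per ticket; sellers bear $5.6 per ticket.

Rewrite in direct form: Qd = 351 − 4P and Qs = P − 29.
Before the tax: set 351 − 4P = P − 29 → P* = $76, Q* = 47.
With the tax collected from buyers, demand (in seller-price terms) shifts: Qd = 351 − 4(P + 7).
Solving gives Q = 41.4 with buyers paying $77.4 and sellers receiving $70.4 (the $7 wedge).
Burden on buyers: $1.4; on sellers: $5.6. (They sum to $7.)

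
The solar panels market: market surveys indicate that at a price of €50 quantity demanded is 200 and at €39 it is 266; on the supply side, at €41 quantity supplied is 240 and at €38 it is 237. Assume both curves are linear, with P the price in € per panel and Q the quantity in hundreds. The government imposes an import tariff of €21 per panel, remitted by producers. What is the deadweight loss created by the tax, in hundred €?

Demand slope: (266 − 200)/(39 − 50) = -6, so Qd = 500 − 6P.
Supply slope: (237 − 240)/(38 − 41) = 1, so Qs = P + 199.
Before the tax: set 500 − 6P = P + 199 → P* = €43, Q* = 242.
With the tax collected from producers, supply shifts: Qs = (P − 21) + 199.
New equilibrium: buyers pay €46, producers receive €25, Q = 224. (Wedge: Pb − Ps = 21.)
Quantity falls by |ΔQ| = |242 − 224| = 18.
DWL = ½ · t · |ΔQ| = ½ · 21 · 18 = €189.

Deadweight loss = €189 hundred.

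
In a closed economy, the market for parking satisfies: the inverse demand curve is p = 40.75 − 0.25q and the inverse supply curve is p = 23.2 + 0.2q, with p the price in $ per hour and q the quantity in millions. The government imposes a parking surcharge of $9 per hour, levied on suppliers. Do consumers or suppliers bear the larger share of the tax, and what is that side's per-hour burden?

Consumers bear the larger share: $5 per hour.

Inverting to q(p) form: qd = 163 − 4p; qs = 5p − 116.
Without the tax, 163 − 4p = 5p − 116 gives 9p = 279, so p* = $31 and q* = 39.
With the tax collected from suppliers, supply shifts: qs = 5(p − 9) − 116.
New equilibrium: consumers pay $36, suppliers receive $27, q = 19. (Wedge: pb − ps = 9.)
Per-hour burden: consumers $5, suppliers $4.
Consumers take the larger share because demand is less price-elastic here (demand slope 4 vs supply slope 5).
The less price-elastic side of the market bears the larger share of a per-unit tax.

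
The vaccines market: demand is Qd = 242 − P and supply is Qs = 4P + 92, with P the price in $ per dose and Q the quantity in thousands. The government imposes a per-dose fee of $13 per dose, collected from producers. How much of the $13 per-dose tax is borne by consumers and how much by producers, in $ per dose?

Without the tax, 242 − P = 4P + 92 gives 5P = 150, so P* = $30 and Q* = 212.
With the tax collected from producers, supply shifts: Qs = 4(P − 13) + 92.
Solving gives Q = 201.6 with consumers paying $40.4 and producers receiving $27.4 (the $13 wedge).
Burden on consumers: $10.4; on producers: $2.6. (They sum to $13.)
The less price-elastic side of the market bears the larger share of a per-unit tax.

Consumers bear $10.4 per dose; producers bear $2.6 per dose.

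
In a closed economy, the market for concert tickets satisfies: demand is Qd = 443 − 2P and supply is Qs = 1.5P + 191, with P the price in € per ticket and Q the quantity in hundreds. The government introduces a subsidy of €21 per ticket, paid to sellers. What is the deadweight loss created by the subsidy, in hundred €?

Without the subsidy, 443 − 2P = 1.5P + 191 gives 3.5P = 252, so P* = €72 and Q* = 299.
With a per-unit subsidy paid to sellers, each receives P + 21 per unit sold, so supply becomes Qs = 1.5(P + 21) + 191.
Solving gives Q = 317 with consumers paying €63 and sellers receiving €84 (the €21 wedge).
Quantity rises by |ΔQ| = |299 − 317| = 18.
DWL = ½ · t · |ΔQ| = ½ · 21 · 18 = €189.

Deadweight loss = €189 hundred.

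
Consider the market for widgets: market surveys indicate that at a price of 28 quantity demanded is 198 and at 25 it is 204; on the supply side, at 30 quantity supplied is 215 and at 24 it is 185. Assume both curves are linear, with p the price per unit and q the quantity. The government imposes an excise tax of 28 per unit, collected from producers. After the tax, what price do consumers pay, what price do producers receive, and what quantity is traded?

Consumers pay 47; producers receive 19; quantity = 160.

Demand slope: (204 − 198)/(25 − 28) = -2, so qd = 254 − 2p.
Supply slope: (185 − 215)/(24 − 30) = 5, so qs = 5p + 65.
Before the tax: set 254 − 2p = 5p + 65 → p* = 27, q* = 200.
With the tax collected from producers, supply shifts: qs = 5(p − 28) + 65.
Solving gives q = 160 with consumers paying 47 and producers receiving 19 (the 28 wedge).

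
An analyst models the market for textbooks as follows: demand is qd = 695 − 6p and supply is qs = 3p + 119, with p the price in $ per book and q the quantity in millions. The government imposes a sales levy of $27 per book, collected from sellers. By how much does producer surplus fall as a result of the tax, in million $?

Without the tax, 695 − 6p = 3p + 119 gives 9p = 576, so p* = $64 and q* = 311.
With the tax collected from sellers, supply shifts: qs = 3(p − 27) + 119.
New equilibrium: consumers pay $73, sellers receive $46, q = 257. (Wedge: pb − ps = 27.)
ΔPS is the trapezoid between Q = 257 and Q = 311 of height $18: ½ · (311 + 257) · 18 = $5112.

Producer surplus falls by $5112 million.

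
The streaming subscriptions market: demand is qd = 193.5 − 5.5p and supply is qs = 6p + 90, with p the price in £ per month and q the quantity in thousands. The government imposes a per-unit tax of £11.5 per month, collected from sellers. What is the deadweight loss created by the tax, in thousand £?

Deadweight loss = £189.75 thousand.

Before the tax: set 193.5 − 5.5p = 6p + 90 → p* = £9, q* = 144.
With the tax collected from sellers, supply shifts: qs = 6(p − 11.5) + 90.
Solving gives q = 111 with buyers paying £15 and sellers receiving £3.5 (the £11.5 wedge).
Quantity falls by |ΔQ| = |144 − 111| = 33.
DWL = ½ · t · |ΔQ| = ½ · 11.5 · 33 = £189.75.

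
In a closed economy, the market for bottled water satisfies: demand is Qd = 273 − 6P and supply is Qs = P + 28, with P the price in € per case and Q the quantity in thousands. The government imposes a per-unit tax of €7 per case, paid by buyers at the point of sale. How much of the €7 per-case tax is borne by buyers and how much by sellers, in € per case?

Without the tax, 273 − 6P = P + 28 gives 7P = 245, so P* = €35 and Q* = 63.
With the tax collected from buyers, demand (in seller-price terms) shifts: Qd = 273 − 6(P + 7).
Solving gives Q = 57 with buyers paying €36 and sellers receiving €29 (the €7 wedge).
Burden on buyers: €1; on sellers: €6. (They sum to €7.)
The less price-elastic side of the market bears the larger share of a per-unit tax.

Buyers bear €1 per case; sellers bear €6 per case.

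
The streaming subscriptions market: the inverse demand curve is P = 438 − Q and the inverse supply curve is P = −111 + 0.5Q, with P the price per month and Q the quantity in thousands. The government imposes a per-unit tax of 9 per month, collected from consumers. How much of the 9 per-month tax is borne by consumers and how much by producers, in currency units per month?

Rewrite in direct form: Qd = 438 − P and Qs = 2P + 222.
Before the tax: set 438 − P = 2P + 222 → P* = 72, Q* = 366.
With the tax collected from consumers, demand (in seller-price terms) shifts: Qd = 438 − (P + 9).
New equilibrium: consumers pay 78, producers receive 69, Q = 360. (Wedge: Pb − Ps = 9.)
Burden on consumers: 6; on producers: 3. (They sum to 9.)
The less price-elastic side of the market bears the larger share of a per-unit tax.

Consumers bear 6 per month; producers bear 3 per month.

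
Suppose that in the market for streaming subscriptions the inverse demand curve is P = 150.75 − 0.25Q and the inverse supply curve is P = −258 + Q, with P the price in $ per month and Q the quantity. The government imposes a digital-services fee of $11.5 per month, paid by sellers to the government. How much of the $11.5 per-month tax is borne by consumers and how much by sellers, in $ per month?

Consumers bear $2.3 per month; sellers bear $9.2 per month.

Inverting to Q(P) form: Qd = 603 − 4P; Qs = P + 258.
Without the tax, 603 − 4P = P + 258 gives 5P = 345, so P* = $69 and Q* = 327.
With the tax collected from sellers, supply shifts: Qs = (P − 11.5) + 258.
Solving gives Q = 317.8 with consumers paying $71.3 and sellers receiving $59.8 (the $11.5 wedge).
Burden on consumers: $2.3; on sellers: $9.2. (They sum to $11.5.)
The less price-elastic side of the market bears the larger share of a per-unit tax.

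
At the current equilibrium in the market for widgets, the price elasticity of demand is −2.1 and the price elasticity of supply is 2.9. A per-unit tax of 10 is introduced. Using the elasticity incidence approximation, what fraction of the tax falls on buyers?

Buyers' share ≈ 0.58.

Incidence ratio: buyers' share ≈ εs / (εs + |εd|) = 2.9 / (2.9 + 2.1) = 0.58.
Supply is the more elastic side, so buyers bear the larger share.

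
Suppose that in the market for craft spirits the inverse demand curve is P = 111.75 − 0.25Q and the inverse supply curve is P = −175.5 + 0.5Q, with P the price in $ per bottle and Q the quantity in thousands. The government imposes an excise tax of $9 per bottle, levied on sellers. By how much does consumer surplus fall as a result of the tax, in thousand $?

Rewrite in direct form: Qd = 447 − 4P and Qs = 2P + 351.
Before the tax: set 447 − 4P = 2P + 351 → P* = $16, Q* = 383.
With the tax collected from sellers, supply shifts: Qs = 2(P − 9) + 351.
New equilibrium: buyers pay $19, sellers receive $10, Q = 371. (Wedge: Pb − Ps = 9.)
ΔCS is the trapezoid between Q = 371 and Q = 383 of height $3: ½ · (383 + 371) · 3 = $1131.

Consumer surplus falls by $1131 thousand.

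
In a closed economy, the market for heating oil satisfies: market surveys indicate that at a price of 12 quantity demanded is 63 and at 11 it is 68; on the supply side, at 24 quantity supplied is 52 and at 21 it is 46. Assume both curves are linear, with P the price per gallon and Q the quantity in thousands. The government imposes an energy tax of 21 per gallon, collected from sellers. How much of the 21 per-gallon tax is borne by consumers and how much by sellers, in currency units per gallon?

Demand slope: (68 − 63)/(11 − 12) = -5, so Qd = 123 − 5P.
Supply slope: (46 − 52)/(21 − 24) = 2, so Qs = 2P + 4.
Before the tax: set 123 − 5P = 2P + 4 → P* = 17, Q* = 38.
With the tax collected from sellers, supply shifts: Qs = 2(P − 21) + 4.
Solving gives Q = 8 with consumers paying 23 and sellers receiving 2 (the 21 wedge).
Burden on consumers: 6; on sellers: 15. (They sum to 21.)

Consumers bear 6 per gallon; sellers bear 15 per gallon.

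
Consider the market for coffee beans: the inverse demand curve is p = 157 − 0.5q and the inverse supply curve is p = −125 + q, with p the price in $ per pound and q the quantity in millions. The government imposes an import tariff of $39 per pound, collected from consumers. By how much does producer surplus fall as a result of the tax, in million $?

Producer surplus falls by $4550 million.

Inverting to q(p) form: qd = 314 − 2p; qs = p + 125.
Without the tax, 314 − 2p = p + 125 gives 3p = 189, so p* = $63 and q* = 188.
With the tax collected from consumers, demand (in seller-price terms) shifts: qd = 314 − 2(p + 39).
Solving gives q = 162 with consumers paying $76 and sellers receiving $37 (the $39 wedge).
ΔPS is the trapezoid between Q = 162 and Q = 188 of height $26: ½ · (188 + 162) · 26 = $4550.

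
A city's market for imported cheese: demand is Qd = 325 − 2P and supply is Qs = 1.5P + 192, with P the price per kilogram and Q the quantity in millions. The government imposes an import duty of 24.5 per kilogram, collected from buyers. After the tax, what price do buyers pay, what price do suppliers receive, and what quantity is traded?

Buyers pay 48.5; suppliers receive 24; quantity = 228.

Before the tax: set 325 − 2P = 1.5P + 192 → P* = 38, Q* = 249.
With the tax collected from buyers, demand (in seller-price terms) shifts: Qd = 325 − 2(P + 24.5).
New equilibrium: buyers pay 48.5, suppliers receive 24, Q = 228. (Wedge: Pb − Ps = 24.5.)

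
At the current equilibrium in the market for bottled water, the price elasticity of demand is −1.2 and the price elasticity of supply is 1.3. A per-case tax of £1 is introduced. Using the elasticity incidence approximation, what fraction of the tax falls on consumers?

Consumers' share ≈ 0.52.

Incidence ratio: consumers' share ≈ εs / (εs + |εd|) = 1.3 / (1.3 + 1.2) = 0.52.
Supply is the more elastic side, so consumers bear the larger share.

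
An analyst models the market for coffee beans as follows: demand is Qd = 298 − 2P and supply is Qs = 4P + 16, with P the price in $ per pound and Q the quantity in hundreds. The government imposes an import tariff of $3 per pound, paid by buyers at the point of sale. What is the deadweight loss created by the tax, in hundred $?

Before the tax: set 298 − 2P = 4P + 16 → P* = $47, Q* = 204.
With the tax collected from buyers, demand (in seller-price terms) shifts: Qd = 298 − 2(P + 3).
Solving gives Q = 200 with buyers paying $49 and sellers receiving $46 (the $3 wedge).
Quantity falls by |ΔQ| = |204 − 200| = 4.
DWL = ½ · t · |ΔQ| = ½ · 3 · 4 = $6.

Deadweight loss = $6 hundred.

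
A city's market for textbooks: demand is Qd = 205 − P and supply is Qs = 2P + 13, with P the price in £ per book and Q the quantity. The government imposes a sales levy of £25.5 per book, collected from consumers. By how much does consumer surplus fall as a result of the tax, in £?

Before the tax: set 205 − P = 2P + 13 → P* = £64, Q* = 141.
With the tax collected from consumers, demand (in seller-price terms) shifts: Qd = 205 − (P + 25.5).
New equilibrium: consumers pay £81, suppliers receive £55.5, Q = 124. (Wedge: Pb − Ps = 25.5.)
ΔCS is the trapezoid between Q = 124 and Q = 141 of height £17: ½ · (141 + 124) · 17 = £2252.5.

Consumer surplus falls by £2252.5.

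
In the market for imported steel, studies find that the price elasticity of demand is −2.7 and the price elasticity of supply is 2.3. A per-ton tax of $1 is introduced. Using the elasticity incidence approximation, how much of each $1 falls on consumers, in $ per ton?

Incidence ratio: consumers' share ≈ εs / (εs + |εd|) = 2.3 / (2.3 + 2.7) = 0.46.
So consumers bear ≈ 0.46 × $1 = $0.46; sellers bear $0.54.

Consumers bear ≈ $0.46 per ton.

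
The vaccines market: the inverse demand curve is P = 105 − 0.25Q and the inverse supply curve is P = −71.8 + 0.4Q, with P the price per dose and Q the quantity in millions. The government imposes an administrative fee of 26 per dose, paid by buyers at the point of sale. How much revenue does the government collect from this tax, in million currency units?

Tax revenue = 6032 million.

Rewrite in direct form: Qd = 420 − 4P and Qs = 2.5P + 179.5.
Without the tax, 420 − 4P = 2.5P + 179.5 gives 6.5P = 240.5, so P* = 37 and Q* = 272.
With the tax collected from buyers, demand (in seller-price terms) shifts: Qd = 420 − 4(P + 26).
New equilibrium: buyers pay 47, sellers receive 21, Q = 232. (Wedge: Pb − Ps = 26.)
Revenue = t · Q = 26 · 232 = 6032.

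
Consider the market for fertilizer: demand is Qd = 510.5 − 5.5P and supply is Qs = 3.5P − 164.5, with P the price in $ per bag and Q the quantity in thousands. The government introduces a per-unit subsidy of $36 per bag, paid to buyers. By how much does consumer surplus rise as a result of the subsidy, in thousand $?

Without the subsidy, 510.5 − 5.5P = 3.5P − 164.5 gives 9P = 675, so P* = $75 and Q* = 98.
With a per-unit subsidy paid to buyers, each effectively pays P − 36, so demand becomes Qd = 510.5 − 5.5(P − 36).
New equilibrium: buyers pay $61, producers receive $97, Q = 175. (Wedge: Pb − Ps = −36.)
ΔCS is the trapezoid between Q = 175 and Q = 98 of height $14: ½ · (98 + 175) · 14 = $1911.

Consumer surplus rises by $1911 thousand.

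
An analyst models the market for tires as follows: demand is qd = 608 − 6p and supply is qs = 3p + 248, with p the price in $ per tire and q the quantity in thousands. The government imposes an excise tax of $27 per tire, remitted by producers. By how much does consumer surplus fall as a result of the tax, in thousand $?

Without the tax, 608 − 6p = 3p + 248 gives 9p = 360, so p* = $40 and q* = 368.
With the tax collected from producers, supply shifts: qs = 3(p − 27) + 248.
New equilibrium: buyers pay $49, producers receive $22, q = 314. (Wedge: pb − ps = 27.)
ΔCS is the trapezoid between Q = 314 and Q = 368 of height $9: ½ · (368 + 314) · 9 = $3069.

Consumer surplus falls by $3069 thousand.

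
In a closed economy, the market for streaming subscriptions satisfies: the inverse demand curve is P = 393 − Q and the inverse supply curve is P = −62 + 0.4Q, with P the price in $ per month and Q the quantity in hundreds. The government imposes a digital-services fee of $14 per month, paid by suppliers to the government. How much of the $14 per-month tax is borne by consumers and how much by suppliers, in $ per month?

Consumers bear $10 per month; suppliers bear $4 per month.

Inverting to Q(P) form: Qd = 393 − P; Qs = 2.5P + 155.
Before the tax: set 393 − P = 2.5P + 155 → P* = $68, Q* = 325.
With the tax collected from suppliers, supply shifts: Qs = 2.5(P − 14) + 155.
Solving gives Q = 315 with consumers paying $78 and suppliers receiving $64 (the $14 wedge).
Burden on consumers: $10; on suppliers: $4. (They sum to $14.)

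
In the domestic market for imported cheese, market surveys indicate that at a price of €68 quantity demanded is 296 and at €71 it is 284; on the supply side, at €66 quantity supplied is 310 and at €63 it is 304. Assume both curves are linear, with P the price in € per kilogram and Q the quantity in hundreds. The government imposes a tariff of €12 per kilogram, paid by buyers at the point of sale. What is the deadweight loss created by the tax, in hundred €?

Deadweight loss = €96 hundred.

Demand slope: (284 − 296)/(71 − 68) = -4, so Qd = 568 − 4P.
Supply slope: (304 − 310)/(63 − 66) = 2, so Qs = 2P + 178.
Before the tax: set 568 − 4P = 2P + 178 → P* = €65, Q* = 308.
With the tax collected from buyers, demand (in seller-price terms) shifts: Qd = 568 − 4(P + 12).
Solving gives Q = 292 with buyers paying €69 and producers receiving €57 (the €12 wedge).
Quantity falls by |ΔQ| = |308 − 292| = 16.
DWL = ½ · t · |ΔQ| = ½ · 12 · 16 = €96.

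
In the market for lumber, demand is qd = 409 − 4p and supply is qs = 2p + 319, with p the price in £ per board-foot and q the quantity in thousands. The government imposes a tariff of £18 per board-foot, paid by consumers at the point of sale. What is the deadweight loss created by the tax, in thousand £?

Deadweight loss = £216 thousand.

Before the tax: set 409 − 4p = 2p + 319 → p* = £15, q* = 349.
With the tax collected from consumers, demand (in seller-price terms) shifts: qd = 409 − 4(p + 18).
Solving gives q = 325 with consumers paying £21 and producers receiving £3 (the £18 wedge).
Quantity falls by |ΔQ| = |349 − 325| = 24.
DWL = ½ · t · |ΔQ| = ½ · 18 · 24 = £216.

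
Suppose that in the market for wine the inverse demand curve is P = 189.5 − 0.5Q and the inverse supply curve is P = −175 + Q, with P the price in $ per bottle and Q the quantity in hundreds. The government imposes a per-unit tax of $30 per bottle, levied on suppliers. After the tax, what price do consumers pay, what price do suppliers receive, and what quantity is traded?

Inverting to Q(P) form: Qd = 379 − 2P; Qs = P + 175.
Before the tax: set 379 − 2P = P + 175 → P* = $68, Q* = 243.
With the tax collected from suppliers, supply shifts: Qs = (P − 30) + 175.
New equilibrium: consumers pay $78, suppliers receive $48, Q = 223. (Wedge: Pb − Ps = 30.)

Consumers pay $78; suppliers receive $48; quantity = 223.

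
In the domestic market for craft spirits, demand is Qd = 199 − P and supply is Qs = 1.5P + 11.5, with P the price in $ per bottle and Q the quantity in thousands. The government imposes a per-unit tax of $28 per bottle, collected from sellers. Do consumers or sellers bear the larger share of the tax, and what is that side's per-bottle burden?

Without the tax, 199 − P = 1.5P + 11.5 gives 2.5P = 187.5, so P* = $75 and Q* = 124.
With the tax collected from sellers, supply shifts: Qs = 1.5(P − 28) + 11.5.
New equilibrium: consumers pay $91.8, sellers receive $63.8, Q = 107.2. (Wedge: Pb − Ps = 28.)
Per-bottle burden: consumers $16.8, sellers $11.2.
Consumers take the larger share because demand is less price-elastic here (demand slope 1 vs supply slope 1.5).

Consumers bear the larger share: $16.8 per bottle.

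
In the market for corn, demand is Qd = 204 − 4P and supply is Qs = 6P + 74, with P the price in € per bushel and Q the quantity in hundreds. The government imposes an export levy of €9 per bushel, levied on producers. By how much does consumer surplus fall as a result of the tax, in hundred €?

Before the tax: set 204 − 4P = 6P + 74 → P* = €13, Q* = 152.
With the tax collected from producers, supply shifts: Qs = 6(P − 9) + 74.
New equilibrium: buyers pay €18.4, producers receive €9.4, Q = 130.4. (Wedge: Pb − Ps = 9.)
ΔCS is the trapezoid between Q = 130.4 and Q = 152 of height €5.4: ½ · (152 + 130.4) · 5.4 = €762.48.

Consumer surplus falls by €762.48 hundred.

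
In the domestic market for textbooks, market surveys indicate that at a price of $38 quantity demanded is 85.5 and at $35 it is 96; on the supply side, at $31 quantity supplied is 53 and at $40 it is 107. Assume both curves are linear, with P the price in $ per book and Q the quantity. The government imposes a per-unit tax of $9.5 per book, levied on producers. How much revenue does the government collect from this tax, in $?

Demand slope: (96 − 85.5)/(35 − 38) = -3.5, so Qd = 218.5 − 3.5P.
Supply slope: (107 − 53)/(40 − 31) = 6, so Qs = 6P − 133.
Without the tax, 218.5 − 3.5P = 6P − 133 gives 9.5P = 351.5, so P* = $37 and Q* = 89.
With the tax collected from producers, supply shifts: Qs = 6(P − 9.5) − 133.
Solving gives Q = 68 with consumers paying $43 and producers receiving $33.5 (the $9.5 wedge).
Revenue = t · Q = 9.5 · 68 = $646.

Tax revenue = $646.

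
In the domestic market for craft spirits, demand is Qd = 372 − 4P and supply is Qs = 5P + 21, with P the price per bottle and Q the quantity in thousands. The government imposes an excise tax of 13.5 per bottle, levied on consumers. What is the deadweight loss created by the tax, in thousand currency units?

Without the tax, 372 − 4P = 5P + 21 gives 9P = 351, so P* = 39 and Q* = 216.
With the tax collected from consumers, demand (in seller-price terms) shifts: Qd = 372 − 4(P + 13.5).
New equilibrium: consumers pay 46.5, sellers receive 33, Q = 186. (Wedge: Pb − Ps = 13.5.)
Quantity falls by |ΔQ| = |216 − 186| = 30.
DWL = ½ · t · |ΔQ| = ½ · 13.5 · 30 = 202.5.

Deadweight loss = 202.5 thousand.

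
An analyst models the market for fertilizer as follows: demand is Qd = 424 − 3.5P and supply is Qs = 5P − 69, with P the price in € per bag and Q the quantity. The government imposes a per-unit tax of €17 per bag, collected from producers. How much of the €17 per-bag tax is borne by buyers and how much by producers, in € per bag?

Before the tax: set 424 − 3.5P = 5P − 69 → P* = €58, Q* = 221.
With the tax collected from producers, supply shifts: Qs = 5(P − 17) − 69.
Solving gives Q = 186 with buyers paying €68 and producers receiving €51 (the €17 wedge).
Burden on buyers: €10; on producers: €7. (They sum to €17.)

Buyers bear €10 per bag; producers bear €7 per bag.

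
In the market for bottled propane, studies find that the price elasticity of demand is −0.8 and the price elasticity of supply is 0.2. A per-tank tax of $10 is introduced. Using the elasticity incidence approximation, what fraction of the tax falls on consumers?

Consumers' share ≈ 0.2.

Incidence ratio: consumers' share ≈ εs / (εs + |εd|) = 0.2 / (0.2 + 0.8) = 0.2.
Supply is the less elastic side, so consumers bear the smaller share.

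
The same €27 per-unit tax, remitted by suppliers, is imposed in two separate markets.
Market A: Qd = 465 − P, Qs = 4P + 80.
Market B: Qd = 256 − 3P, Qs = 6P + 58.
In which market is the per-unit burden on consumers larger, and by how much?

Market A: pre-tax P* = €77, Q* = 388; post-tax Q = 366.4; per-unit burden on consumers = €21.6.
Market B: pre-tax P* = €22, Q* = 190; post-tax Q = 136; per-unit burden on consumers = €18.
Difference: €21.6 vs €18 → market A is larger by €3.6.

Market A, by €3.6.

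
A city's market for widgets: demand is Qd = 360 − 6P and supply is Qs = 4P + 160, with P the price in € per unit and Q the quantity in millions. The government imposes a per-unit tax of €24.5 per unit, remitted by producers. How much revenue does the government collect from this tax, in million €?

Tax revenue = €4439.4 million.

Before the tax: set 360 − 6P = 4P + 160 → P* = €20, Q* = 240.
With the tax collected from producers, supply shifts: Qs = 4(P − 24.5) + 160.
Solving gives Q = 181.2 with buyers paying €29.8 and producers receiving €5.3 (the €24.5 wedge).
Revenue = t · Q = 24.5 · 181.2 = €4439.4.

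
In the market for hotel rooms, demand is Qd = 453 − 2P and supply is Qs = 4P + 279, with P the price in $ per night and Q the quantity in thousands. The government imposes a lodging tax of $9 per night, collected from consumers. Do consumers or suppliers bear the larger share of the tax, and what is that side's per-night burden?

Consumers bear the larger share: $6 per night.

Without the tax, 453 − 2P = 4P + 279 gives 6P = 174, so P* = $29 and Q* = 395.
With the tax collected from consumers, demand (in seller-price terms) shifts: Qd = 453 − 2(P + 9).
Solving gives Q = 383 with consumers paying $35 and suppliers receiving $26 (the $9 wedge).
Per-night burden: consumers $6, suppliers $3.
Consumers take the larger share because demand is less price-elastic here (demand slope 2 vs supply slope 4).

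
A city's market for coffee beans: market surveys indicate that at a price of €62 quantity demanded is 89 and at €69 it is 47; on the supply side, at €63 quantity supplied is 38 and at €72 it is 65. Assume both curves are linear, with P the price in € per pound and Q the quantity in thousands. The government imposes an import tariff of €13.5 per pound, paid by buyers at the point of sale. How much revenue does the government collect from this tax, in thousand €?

Demand slope: (47 − 89)/(69 − 62) = -6, so Qd = 461 − 6P.
Supply slope: (65 − 38)/(72 − 63) = 3, so Qs = 3P − 151.
Without the tax, 461 − 6P = 3P − 151 gives 9P = 612, so P* = €68 and Q* = 53.
With the tax collected from buyers, demand (in seller-price terms) shifts: Qd = 461 − 6(P + 13.5).
Solving gives Q = 26 with buyers paying €72.5 and producers receiving €59 (the €13.5 wedge).
Revenue = t · Q = 13.5 · 26 = €351.

Tax revenue = €351 thousand.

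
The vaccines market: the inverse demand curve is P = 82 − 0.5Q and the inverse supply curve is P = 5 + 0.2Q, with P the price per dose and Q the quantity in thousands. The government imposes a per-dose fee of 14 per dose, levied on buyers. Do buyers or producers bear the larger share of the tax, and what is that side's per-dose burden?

Buyers bear the larger share: 10 per dose.

Inverting to Q(P) form: Qd = 164 − 2P; Qs = 5P − 25.
Before the tax: set 164 − 2P = 5P − 25 → P* = 27, Q* = 110.
With the tax collected from buyers, demand (in seller-price terms) shifts: Qd = 164 − 2(P + 14).
New equilibrium: buyers pay 37, producers receive 23, Q = 90. (Wedge: Pb − Ps = 14.)
Per-dose burden: buyers 10, producers 4.
Buyers take the larger share because demand is less price-elastic here (demand slope 2 vs supply slope 5).
The less price-elastic side of the market bears the larger share of a per-unit tax.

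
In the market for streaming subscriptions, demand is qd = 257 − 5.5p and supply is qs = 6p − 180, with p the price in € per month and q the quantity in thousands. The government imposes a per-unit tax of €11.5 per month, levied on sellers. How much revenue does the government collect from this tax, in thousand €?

Tax revenue = €172.5 thousand.

Without the tax, 257 − 5.5p = 6p − 180 gives 11.5p = 437, so p* = €38 and q* = 48.
With the tax collected from sellers, supply shifts: qs = 6(p − 11.5) − 180.
Solving gives q = 15 with buyers paying €44 and sellers receiving €32.5 (the €11.5 wedge).
Revenue = t · Q = 11.5 · 15 = €172.5.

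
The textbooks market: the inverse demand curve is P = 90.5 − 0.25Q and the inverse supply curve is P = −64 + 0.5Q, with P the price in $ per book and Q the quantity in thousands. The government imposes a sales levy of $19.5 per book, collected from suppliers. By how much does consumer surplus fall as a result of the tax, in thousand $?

Consumer surplus falls by $1254.5 thousand.

Inverting to Q(P) form: Qd = 362 − 4P; Qs = 2P + 128.
Without the tax, 362 − 4P = 2P + 128 gives 6P = 234, so P* = $39 and Q* = 206.
With the tax collected from suppliers, supply shifts: Qs = 2(P − 19.5) + 128.
Solving gives Q = 180 with consumers paying $45.5 and suppliers receiving $26 (the $19.5 wedge).
ΔCS is the trapezoid between Q = 180 and Q = 206 of height $6.5: ½ · (206 + 180) · 6.5 = $1254.5.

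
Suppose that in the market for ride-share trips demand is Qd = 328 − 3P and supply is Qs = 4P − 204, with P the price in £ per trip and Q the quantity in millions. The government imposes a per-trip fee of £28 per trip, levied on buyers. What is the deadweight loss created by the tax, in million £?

Deadweight loss = £672 million.

Before the tax: set 328 − 3P = 4P − 204 → P* = £76, Q* = 100.
With the tax collected from buyers, demand (in seller-price terms) shifts: Qd = 328 − 3(P + 28).
New equilibrium: buyers pay £92, producers receive £64, Q = 52. (Wedge: Pb − Ps = 28.)
Quantity falls by |ΔQ| = |100 − 52| = 48.
DWL = ½ · t · |ΔQ| = ½ · 28 · 48 = £672.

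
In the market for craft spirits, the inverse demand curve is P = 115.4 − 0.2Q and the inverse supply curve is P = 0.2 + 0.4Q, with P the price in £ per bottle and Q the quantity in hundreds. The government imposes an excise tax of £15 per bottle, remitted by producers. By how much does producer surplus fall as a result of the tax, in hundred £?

Producer surplus falls by £1795 hundred.

Rewrite in direct form: Qd = 577 − 5P and Qs = 2.5P − 0.5.
Before the tax: set 577 − 5P = 2.5P − 0.5 → P* = £77, Q* = 192.
With the tax collected from producers, supply shifts: Qs = 2.5(P − 15) − 0.5.
Solving gives Q = 167 with consumers paying £82 and producers receiving £67 (the £15 wedge).
ΔPS is the trapezoid between Q = 167 and Q = 192 of height £10: ½ · (192 + 167) · 10 = £1795.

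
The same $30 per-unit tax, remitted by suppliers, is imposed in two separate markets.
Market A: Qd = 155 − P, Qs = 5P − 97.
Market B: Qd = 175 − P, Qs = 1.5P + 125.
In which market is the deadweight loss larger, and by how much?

Market A, by $105.

Market A: pre-tax P* = $42, Q* = 113; post-tax Q = 88; deadweight loss = $375.
Market B: pre-tax P* = $20, Q* = 155; post-tax Q = 137; deadweight loss = $270.
Difference: $375 vs $270 → market A is larger by $105.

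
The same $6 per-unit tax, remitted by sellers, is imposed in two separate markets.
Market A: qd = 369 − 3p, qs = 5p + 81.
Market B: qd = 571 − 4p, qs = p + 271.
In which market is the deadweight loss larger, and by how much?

Market A, by $19.35.

Market A: pre-tax p* = $36, q* = 261; post-tax q = 249.75; deadweight loss = $33.75.
Market B: pre-tax p* = $60, q* = 331; post-tax q = 326.2; deadweight loss = $14.4.
Difference: $33.75 vs $14.4 → market A is larger by $19.35.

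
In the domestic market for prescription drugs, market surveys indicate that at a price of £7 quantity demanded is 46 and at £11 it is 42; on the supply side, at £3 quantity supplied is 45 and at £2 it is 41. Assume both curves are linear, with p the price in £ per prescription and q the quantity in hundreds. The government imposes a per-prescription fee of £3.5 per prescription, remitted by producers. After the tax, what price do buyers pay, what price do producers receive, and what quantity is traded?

Buyers pay £6.8; producers receive £3.3; quantity = 46.2.

Demand slope: (42 − 46)/(11 − 7) = -1, so qd = 53 − p.
Supply slope: (41 − 45)/(2 − 3) = 4, so qs = 4p + 33.
Without the tax, 53 − p = 4p + 33 gives 5p = 20, so p* = £4 and q* = 49.
With the tax collected from producers, supply shifts: qs = 4(p − 3.5) + 33.
Solving gives q = 46.2 with buyers paying £6.8 and producers receiving £3.3 (the £3.5 wedge).
The less price-elastic side of the market bears the larger share of a per-unit tax.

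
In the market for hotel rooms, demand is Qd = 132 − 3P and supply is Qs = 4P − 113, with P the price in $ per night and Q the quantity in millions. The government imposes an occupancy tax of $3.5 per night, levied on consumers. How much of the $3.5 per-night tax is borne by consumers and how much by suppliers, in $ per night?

Before the tax: set 132 − 3P = 4P − 113 → P* = $35, Q* = 27.
With the tax collected from consumers, demand (in seller-price terms) shifts: Qd = 132 − 3(P + 3.5).
Solving gives Q = 21 with consumers paying $37 and suppliers receiving $33.5 (the $3.5 wedge).
Burden on consumers: $2; on suppliers: $1.5. (They sum to $3.5.)

Consumers bear $2 per night; suppliers bear $1.5 per night.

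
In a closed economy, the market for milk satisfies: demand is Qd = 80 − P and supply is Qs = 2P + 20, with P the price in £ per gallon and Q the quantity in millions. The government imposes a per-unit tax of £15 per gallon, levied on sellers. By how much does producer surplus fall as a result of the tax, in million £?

Without the tax, 80 − P = 2P + 20 gives 3P = 60, so P* = £20 and Q* = 60.
With the tax collected from sellers, supply shifts: Qs = 2(P − 15) + 20.
New equilibrium: consumers pay £30, sellers receive £15, Q = 50. (Wedge: Pb − Ps = 15.)
ΔPS is the trapezoid between Q = 50 and Q = 60 of height £5: ½ · (60 + 50) · 5 = £275.

Producer surplus falls by £275 million.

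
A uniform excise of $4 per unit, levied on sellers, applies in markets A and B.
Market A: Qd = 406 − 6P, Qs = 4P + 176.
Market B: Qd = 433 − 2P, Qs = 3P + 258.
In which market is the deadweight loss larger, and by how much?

Market A, by $9.6.

Market A: pre-tax P* = $23, Q* = 268; post-tax Q = 258.4; deadweight loss = $19.2.
Market B: pre-tax P* = $35, Q* = 363; post-tax Q = 358.2; deadweight loss = $9.6.
Difference: $19.2 vs $9.6 → market A is larger by $9.6.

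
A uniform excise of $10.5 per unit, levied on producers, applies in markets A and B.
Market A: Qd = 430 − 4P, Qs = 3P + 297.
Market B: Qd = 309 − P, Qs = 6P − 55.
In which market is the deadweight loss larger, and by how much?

Market A: pre-tax P* = $19, Q* = 354; post-tax Q = 336; deadweight loss = $94.5.
Market B: pre-tax P* = $52, Q* = 257; post-tax Q = 248; deadweight loss = $47.25.
Difference: $94.5 vs $47.25 → market A is larger by $47.25.

Market A, by $47.25.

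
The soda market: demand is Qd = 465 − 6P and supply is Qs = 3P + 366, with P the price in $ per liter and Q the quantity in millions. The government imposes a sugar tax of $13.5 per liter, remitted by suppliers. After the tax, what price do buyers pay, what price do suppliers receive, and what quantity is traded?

Buyers pay $15.5; suppliers receive $2; quantity = 372.

Before the tax: set 465 − 6P = 3P + 366 → P* = $11, Q* = 399.
With the tax collected from suppliers, supply shifts: Qs = 3(P − 13.5) + 366.
Solving gives Q = 372 with buyers paying $15.5 and suppliers receiving $2 (the $13.5 wedge).
The less price-elastic side of the market bears the larger share of a per-unit tax.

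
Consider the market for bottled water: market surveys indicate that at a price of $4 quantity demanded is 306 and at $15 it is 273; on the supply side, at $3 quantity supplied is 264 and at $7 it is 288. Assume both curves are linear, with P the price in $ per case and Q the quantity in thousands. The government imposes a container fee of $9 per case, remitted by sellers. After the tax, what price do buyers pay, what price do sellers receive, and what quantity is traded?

Demand slope: (273 − 306)/(15 − 4) = -3, so Qd = 318 − 3P.
Supply slope: (288 − 264)/(7 − 3) = 6, so Qs = 6P + 246.
Without the tax, 318 − 3P = 6P + 246 gives 9P = 72, so P* = $8 and Q* = 294.
With the tax collected from sellers, supply shifts: Qs = 6(P − 9) + 246.
Solving gives Q = 276 with buyers paying $14 and sellers receiving $5 (the $9 wedge).
The less price-elastic side of the market bears the larger share of a per-unit tax.

Buyers pay $14; sellers receive $5; quantity = 276.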